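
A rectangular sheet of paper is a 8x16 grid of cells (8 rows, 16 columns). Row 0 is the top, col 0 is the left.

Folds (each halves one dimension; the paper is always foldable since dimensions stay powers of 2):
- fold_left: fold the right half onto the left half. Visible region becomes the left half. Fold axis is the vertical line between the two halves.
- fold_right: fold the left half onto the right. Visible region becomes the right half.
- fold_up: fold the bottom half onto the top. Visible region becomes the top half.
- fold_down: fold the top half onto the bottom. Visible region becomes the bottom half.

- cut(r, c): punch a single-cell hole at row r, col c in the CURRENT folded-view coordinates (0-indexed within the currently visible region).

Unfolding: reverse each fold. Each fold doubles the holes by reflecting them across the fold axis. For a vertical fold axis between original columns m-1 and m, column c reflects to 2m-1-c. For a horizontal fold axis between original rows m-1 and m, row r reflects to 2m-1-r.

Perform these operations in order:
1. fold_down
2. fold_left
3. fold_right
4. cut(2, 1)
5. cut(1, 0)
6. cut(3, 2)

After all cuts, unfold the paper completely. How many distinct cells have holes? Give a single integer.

Answer: 24

Derivation:
Op 1 fold_down: fold axis h@4; visible region now rows[4,8) x cols[0,16) = 4x16
Op 2 fold_left: fold axis v@8; visible region now rows[4,8) x cols[0,8) = 4x8
Op 3 fold_right: fold axis v@4; visible region now rows[4,8) x cols[4,8) = 4x4
Op 4 cut(2, 1): punch at orig (6,5); cuts so far [(6, 5)]; region rows[4,8) x cols[4,8) = 4x4
Op 5 cut(1, 0): punch at orig (5,4); cuts so far [(5, 4), (6, 5)]; region rows[4,8) x cols[4,8) = 4x4
Op 6 cut(3, 2): punch at orig (7,6); cuts so far [(5, 4), (6, 5), (7, 6)]; region rows[4,8) x cols[4,8) = 4x4
Unfold 1 (reflect across v@4): 6 holes -> [(5, 3), (5, 4), (6, 2), (6, 5), (7, 1), (7, 6)]
Unfold 2 (reflect across v@8): 12 holes -> [(5, 3), (5, 4), (5, 11), (5, 12), (6, 2), (6, 5), (6, 10), (6, 13), (7, 1), (7, 6), (7, 9), (7, 14)]
Unfold 3 (reflect across h@4): 24 holes -> [(0, 1), (0, 6), (0, 9), (0, 14), (1, 2), (1, 5), (1, 10), (1, 13), (2, 3), (2, 4), (2, 11), (2, 12), (5, 3), (5, 4), (5, 11), (5, 12), (6, 2), (6, 5), (6, 10), (6, 13), (7, 1), (7, 6), (7, 9), (7, 14)]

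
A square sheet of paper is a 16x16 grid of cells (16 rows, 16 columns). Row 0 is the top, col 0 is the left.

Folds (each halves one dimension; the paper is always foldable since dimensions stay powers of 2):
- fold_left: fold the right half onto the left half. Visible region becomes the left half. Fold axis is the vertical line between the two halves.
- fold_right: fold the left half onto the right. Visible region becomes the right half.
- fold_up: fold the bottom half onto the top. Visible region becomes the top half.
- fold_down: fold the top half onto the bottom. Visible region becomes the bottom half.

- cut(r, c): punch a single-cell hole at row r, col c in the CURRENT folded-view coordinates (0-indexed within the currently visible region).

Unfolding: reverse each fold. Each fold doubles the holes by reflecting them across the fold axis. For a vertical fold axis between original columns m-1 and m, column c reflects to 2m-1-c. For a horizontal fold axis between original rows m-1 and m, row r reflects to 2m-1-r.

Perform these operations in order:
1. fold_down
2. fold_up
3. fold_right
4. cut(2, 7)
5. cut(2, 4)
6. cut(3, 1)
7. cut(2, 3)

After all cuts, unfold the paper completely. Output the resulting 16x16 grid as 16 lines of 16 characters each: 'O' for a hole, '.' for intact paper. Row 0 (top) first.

Answer: ................
................
O..OO......OO..O
......O..O......
......O..O......
O..OO......OO..O
................
................
................
................
O..OO......OO..O
......O..O......
......O..O......
O..OO......OO..O
................
................

Derivation:
Op 1 fold_down: fold axis h@8; visible region now rows[8,16) x cols[0,16) = 8x16
Op 2 fold_up: fold axis h@12; visible region now rows[8,12) x cols[0,16) = 4x16
Op 3 fold_right: fold axis v@8; visible region now rows[8,12) x cols[8,16) = 4x8
Op 4 cut(2, 7): punch at orig (10,15); cuts so far [(10, 15)]; region rows[8,12) x cols[8,16) = 4x8
Op 5 cut(2, 4): punch at orig (10,12); cuts so far [(10, 12), (10, 15)]; region rows[8,12) x cols[8,16) = 4x8
Op 6 cut(3, 1): punch at orig (11,9); cuts so far [(10, 12), (10, 15), (11, 9)]; region rows[8,12) x cols[8,16) = 4x8
Op 7 cut(2, 3): punch at orig (10,11); cuts so far [(10, 11), (10, 12), (10, 15), (11, 9)]; region rows[8,12) x cols[8,16) = 4x8
Unfold 1 (reflect across v@8): 8 holes -> [(10, 0), (10, 3), (10, 4), (10, 11), (10, 12), (10, 15), (11, 6), (11, 9)]
Unfold 2 (reflect across h@12): 16 holes -> [(10, 0), (10, 3), (10, 4), (10, 11), (10, 12), (10, 15), (11, 6), (11, 9), (12, 6), (12, 9), (13, 0), (13, 3), (13, 4), (13, 11), (13, 12), (13, 15)]
Unfold 3 (reflect across h@8): 32 holes -> [(2, 0), (2, 3), (2, 4), (2, 11), (2, 12), (2, 15), (3, 6), (3, 9), (4, 6), (4, 9), (5, 0), (5, 3), (5, 4), (5, 11), (5, 12), (5, 15), (10, 0), (10, 3), (10, 4), (10, 11), (10, 12), (10, 15), (11, 6), (11, 9), (12, 6), (12, 9), (13, 0), (13, 3), (13, 4), (13, 11), (13, 12), (13, 15)]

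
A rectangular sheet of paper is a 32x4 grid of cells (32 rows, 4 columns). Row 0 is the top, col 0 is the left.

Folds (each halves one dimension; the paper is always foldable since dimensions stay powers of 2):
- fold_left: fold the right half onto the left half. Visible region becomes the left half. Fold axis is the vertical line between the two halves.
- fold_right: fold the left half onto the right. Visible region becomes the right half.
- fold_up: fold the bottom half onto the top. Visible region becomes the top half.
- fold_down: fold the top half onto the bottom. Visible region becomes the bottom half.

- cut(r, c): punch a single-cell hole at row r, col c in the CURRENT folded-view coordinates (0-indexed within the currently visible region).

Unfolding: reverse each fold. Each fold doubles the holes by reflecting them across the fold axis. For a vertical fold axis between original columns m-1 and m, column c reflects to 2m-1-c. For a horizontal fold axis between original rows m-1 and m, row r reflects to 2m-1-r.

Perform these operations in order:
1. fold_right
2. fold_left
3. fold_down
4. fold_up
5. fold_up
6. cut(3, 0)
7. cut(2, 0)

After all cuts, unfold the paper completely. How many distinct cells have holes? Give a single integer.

Answer: 64

Derivation:
Op 1 fold_right: fold axis v@2; visible region now rows[0,32) x cols[2,4) = 32x2
Op 2 fold_left: fold axis v@3; visible region now rows[0,32) x cols[2,3) = 32x1
Op 3 fold_down: fold axis h@16; visible region now rows[16,32) x cols[2,3) = 16x1
Op 4 fold_up: fold axis h@24; visible region now rows[16,24) x cols[2,3) = 8x1
Op 5 fold_up: fold axis h@20; visible region now rows[16,20) x cols[2,3) = 4x1
Op 6 cut(3, 0): punch at orig (19,2); cuts so far [(19, 2)]; region rows[16,20) x cols[2,3) = 4x1
Op 7 cut(2, 0): punch at orig (18,2); cuts so far [(18, 2), (19, 2)]; region rows[16,20) x cols[2,3) = 4x1
Unfold 1 (reflect across h@20): 4 holes -> [(18, 2), (19, 2), (20, 2), (21, 2)]
Unfold 2 (reflect across h@24): 8 holes -> [(18, 2), (19, 2), (20, 2), (21, 2), (26, 2), (27, 2), (28, 2), (29, 2)]
Unfold 3 (reflect across h@16): 16 holes -> [(2, 2), (3, 2), (4, 2), (5, 2), (10, 2), (11, 2), (12, 2), (13, 2), (18, 2), (19, 2), (20, 2), (21, 2), (26, 2), (27, 2), (28, 2), (29, 2)]
Unfold 4 (reflect across v@3): 32 holes -> [(2, 2), (2, 3), (3, 2), (3, 3), (4, 2), (4, 3), (5, 2), (5, 3), (10, 2), (10, 3), (11, 2), (11, 3), (12, 2), (12, 3), (13, 2), (13, 3), (18, 2), (18, 3), (19, 2), (19, 3), (20, 2), (20, 3), (21, 2), (21, 3), (26, 2), (26, 3), (27, 2), (27, 3), (28, 2), (28, 3), (29, 2), (29, 3)]
Unfold 5 (reflect across v@2): 64 holes -> [(2, 0), (2, 1), (2, 2), (2, 3), (3, 0), (3, 1), (3, 2), (3, 3), (4, 0), (4, 1), (4, 2), (4, 3), (5, 0), (5, 1), (5, 2), (5, 3), (10, 0), (10, 1), (10, 2), (10, 3), (11, 0), (11, 1), (11, 2), (11, 3), (12, 0), (12, 1), (12, 2), (12, 3), (13, 0), (13, 1), (13, 2), (13, 3), (18, 0), (18, 1), (18, 2), (18, 3), (19, 0), (19, 1), (19, 2), (19, 3), (20, 0), (20, 1), (20, 2), (20, 3), (21, 0), (21, 1), (21, 2), (21, 3), (26, 0), (26, 1), (26, 2), (26, 3), (27, 0), (27, 1), (27, 2), (27, 3), (28, 0), (28, 1), (28, 2), (28, 3), (29, 0), (29, 1), (29, 2), (29, 3)]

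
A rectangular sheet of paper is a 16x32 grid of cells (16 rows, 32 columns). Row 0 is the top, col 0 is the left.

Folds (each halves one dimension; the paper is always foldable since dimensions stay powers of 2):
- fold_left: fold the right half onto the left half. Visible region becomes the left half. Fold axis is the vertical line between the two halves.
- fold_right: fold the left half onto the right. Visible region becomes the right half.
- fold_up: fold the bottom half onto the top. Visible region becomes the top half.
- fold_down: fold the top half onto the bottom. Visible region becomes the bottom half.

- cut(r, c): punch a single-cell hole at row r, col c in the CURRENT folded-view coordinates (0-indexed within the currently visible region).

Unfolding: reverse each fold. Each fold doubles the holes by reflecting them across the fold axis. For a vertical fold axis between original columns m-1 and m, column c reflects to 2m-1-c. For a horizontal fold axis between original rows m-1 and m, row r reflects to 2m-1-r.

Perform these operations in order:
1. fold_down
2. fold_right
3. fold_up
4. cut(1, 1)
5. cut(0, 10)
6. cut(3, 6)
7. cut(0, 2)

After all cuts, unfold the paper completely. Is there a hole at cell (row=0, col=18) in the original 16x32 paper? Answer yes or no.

Op 1 fold_down: fold axis h@8; visible region now rows[8,16) x cols[0,32) = 8x32
Op 2 fold_right: fold axis v@16; visible region now rows[8,16) x cols[16,32) = 8x16
Op 3 fold_up: fold axis h@12; visible region now rows[8,12) x cols[16,32) = 4x16
Op 4 cut(1, 1): punch at orig (9,17); cuts so far [(9, 17)]; region rows[8,12) x cols[16,32) = 4x16
Op 5 cut(0, 10): punch at orig (8,26); cuts so far [(8, 26), (9, 17)]; region rows[8,12) x cols[16,32) = 4x16
Op 6 cut(3, 6): punch at orig (11,22); cuts so far [(8, 26), (9, 17), (11, 22)]; region rows[8,12) x cols[16,32) = 4x16
Op 7 cut(0, 2): punch at orig (8,18); cuts so far [(8, 18), (8, 26), (9, 17), (11, 22)]; region rows[8,12) x cols[16,32) = 4x16
Unfold 1 (reflect across h@12): 8 holes -> [(8, 18), (8, 26), (9, 17), (11, 22), (12, 22), (14, 17), (15, 18), (15, 26)]
Unfold 2 (reflect across v@16): 16 holes -> [(8, 5), (8, 13), (8, 18), (8, 26), (9, 14), (9, 17), (11, 9), (11, 22), (12, 9), (12, 22), (14, 14), (14, 17), (15, 5), (15, 13), (15, 18), (15, 26)]
Unfold 3 (reflect across h@8): 32 holes -> [(0, 5), (0, 13), (0, 18), (0, 26), (1, 14), (1, 17), (3, 9), (3, 22), (4, 9), (4, 22), (6, 14), (6, 17), (7, 5), (7, 13), (7, 18), (7, 26), (8, 5), (8, 13), (8, 18), (8, 26), (9, 14), (9, 17), (11, 9), (11, 22), (12, 9), (12, 22), (14, 14), (14, 17), (15, 5), (15, 13), (15, 18), (15, 26)]
Holes: [(0, 5), (0, 13), (0, 18), (0, 26), (1, 14), (1, 17), (3, 9), (3, 22), (4, 9), (4, 22), (6, 14), (6, 17), (7, 5), (7, 13), (7, 18), (7, 26), (8, 5), (8, 13), (8, 18), (8, 26), (9, 14), (9, 17), (11, 9), (11, 22), (12, 9), (12, 22), (14, 14), (14, 17), (15, 5), (15, 13), (15, 18), (15, 26)]

Answer: yes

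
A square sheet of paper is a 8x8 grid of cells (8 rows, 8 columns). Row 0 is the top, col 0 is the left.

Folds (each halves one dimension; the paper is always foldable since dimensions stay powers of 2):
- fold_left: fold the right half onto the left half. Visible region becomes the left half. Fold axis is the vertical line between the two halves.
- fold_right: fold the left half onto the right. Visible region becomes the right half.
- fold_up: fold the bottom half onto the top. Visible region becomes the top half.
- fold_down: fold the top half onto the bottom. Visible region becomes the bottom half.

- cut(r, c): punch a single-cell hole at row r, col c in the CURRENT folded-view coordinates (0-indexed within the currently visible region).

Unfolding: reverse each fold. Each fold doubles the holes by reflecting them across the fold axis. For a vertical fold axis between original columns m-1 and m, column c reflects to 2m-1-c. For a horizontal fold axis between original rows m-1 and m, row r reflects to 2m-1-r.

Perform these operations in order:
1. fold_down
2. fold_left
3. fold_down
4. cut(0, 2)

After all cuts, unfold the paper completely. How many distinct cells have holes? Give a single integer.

Answer: 8

Derivation:
Op 1 fold_down: fold axis h@4; visible region now rows[4,8) x cols[0,8) = 4x8
Op 2 fold_left: fold axis v@4; visible region now rows[4,8) x cols[0,4) = 4x4
Op 3 fold_down: fold axis h@6; visible region now rows[6,8) x cols[0,4) = 2x4
Op 4 cut(0, 2): punch at orig (6,2); cuts so far [(6, 2)]; region rows[6,8) x cols[0,4) = 2x4
Unfold 1 (reflect across h@6): 2 holes -> [(5, 2), (6, 2)]
Unfold 2 (reflect across v@4): 4 holes -> [(5, 2), (5, 5), (6, 2), (6, 5)]
Unfold 3 (reflect across h@4): 8 holes -> [(1, 2), (1, 5), (2, 2), (2, 5), (5, 2), (5, 5), (6, 2), (6, 5)]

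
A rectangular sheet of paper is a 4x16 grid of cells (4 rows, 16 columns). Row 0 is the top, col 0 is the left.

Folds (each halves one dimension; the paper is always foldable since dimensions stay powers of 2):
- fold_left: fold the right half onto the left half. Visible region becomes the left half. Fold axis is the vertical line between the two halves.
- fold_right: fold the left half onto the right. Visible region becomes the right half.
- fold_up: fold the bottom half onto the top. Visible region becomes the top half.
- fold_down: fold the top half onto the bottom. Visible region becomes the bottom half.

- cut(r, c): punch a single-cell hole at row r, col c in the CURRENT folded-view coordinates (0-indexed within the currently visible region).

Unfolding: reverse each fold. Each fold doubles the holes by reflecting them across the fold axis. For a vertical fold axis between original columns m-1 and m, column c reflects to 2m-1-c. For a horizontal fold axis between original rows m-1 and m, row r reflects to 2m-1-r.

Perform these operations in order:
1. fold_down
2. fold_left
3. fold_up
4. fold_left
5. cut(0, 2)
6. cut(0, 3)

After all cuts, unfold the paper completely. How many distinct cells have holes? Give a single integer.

Op 1 fold_down: fold axis h@2; visible region now rows[2,4) x cols[0,16) = 2x16
Op 2 fold_left: fold axis v@8; visible region now rows[2,4) x cols[0,8) = 2x8
Op 3 fold_up: fold axis h@3; visible region now rows[2,3) x cols[0,8) = 1x8
Op 4 fold_left: fold axis v@4; visible region now rows[2,3) x cols[0,4) = 1x4
Op 5 cut(0, 2): punch at orig (2,2); cuts so far [(2, 2)]; region rows[2,3) x cols[0,4) = 1x4
Op 6 cut(0, 3): punch at orig (2,3); cuts so far [(2, 2), (2, 3)]; region rows[2,3) x cols[0,4) = 1x4
Unfold 1 (reflect across v@4): 4 holes -> [(2, 2), (2, 3), (2, 4), (2, 5)]
Unfold 2 (reflect across h@3): 8 holes -> [(2, 2), (2, 3), (2, 4), (2, 5), (3, 2), (3, 3), (3, 4), (3, 5)]
Unfold 3 (reflect across v@8): 16 holes -> [(2, 2), (2, 3), (2, 4), (2, 5), (2, 10), (2, 11), (2, 12), (2, 13), (3, 2), (3, 3), (3, 4), (3, 5), (3, 10), (3, 11), (3, 12), (3, 13)]
Unfold 4 (reflect across h@2): 32 holes -> [(0, 2), (0, 3), (0, 4), (0, 5), (0, 10), (0, 11), (0, 12), (0, 13), (1, 2), (1, 3), (1, 4), (1, 5), (1, 10), (1, 11), (1, 12), (1, 13), (2, 2), (2, 3), (2, 4), (2, 5), (2, 10), (2, 11), (2, 12), (2, 13), (3, 2), (3, 3), (3, 4), (3, 5), (3, 10), (3, 11), (3, 12), (3, 13)]

Answer: 32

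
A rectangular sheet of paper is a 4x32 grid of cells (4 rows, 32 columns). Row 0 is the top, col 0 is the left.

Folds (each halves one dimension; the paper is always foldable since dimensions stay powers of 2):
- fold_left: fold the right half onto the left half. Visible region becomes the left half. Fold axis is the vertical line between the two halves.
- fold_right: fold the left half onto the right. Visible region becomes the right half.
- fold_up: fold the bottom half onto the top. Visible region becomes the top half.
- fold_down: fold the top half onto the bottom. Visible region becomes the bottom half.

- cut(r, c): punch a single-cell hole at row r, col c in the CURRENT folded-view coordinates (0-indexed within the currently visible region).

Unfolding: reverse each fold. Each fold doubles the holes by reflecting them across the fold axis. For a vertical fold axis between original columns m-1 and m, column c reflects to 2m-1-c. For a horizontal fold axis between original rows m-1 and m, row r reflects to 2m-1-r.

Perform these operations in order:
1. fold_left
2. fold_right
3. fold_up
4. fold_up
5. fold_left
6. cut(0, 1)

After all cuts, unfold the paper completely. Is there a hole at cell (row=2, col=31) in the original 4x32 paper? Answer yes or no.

Answer: no

Derivation:
Op 1 fold_left: fold axis v@16; visible region now rows[0,4) x cols[0,16) = 4x16
Op 2 fold_right: fold axis v@8; visible region now rows[0,4) x cols[8,16) = 4x8
Op 3 fold_up: fold axis h@2; visible region now rows[0,2) x cols[8,16) = 2x8
Op 4 fold_up: fold axis h@1; visible region now rows[0,1) x cols[8,16) = 1x8
Op 5 fold_left: fold axis v@12; visible region now rows[0,1) x cols[8,12) = 1x4
Op 6 cut(0, 1): punch at orig (0,9); cuts so far [(0, 9)]; region rows[0,1) x cols[8,12) = 1x4
Unfold 1 (reflect across v@12): 2 holes -> [(0, 9), (0, 14)]
Unfold 2 (reflect across h@1): 4 holes -> [(0, 9), (0, 14), (1, 9), (1, 14)]
Unfold 3 (reflect across h@2): 8 holes -> [(0, 9), (0, 14), (1, 9), (1, 14), (2, 9), (2, 14), (3, 9), (3, 14)]
Unfold 4 (reflect across v@8): 16 holes -> [(0, 1), (0, 6), (0, 9), (0, 14), (1, 1), (1, 6), (1, 9), (1, 14), (2, 1), (2, 6), (2, 9), (2, 14), (3, 1), (3, 6), (3, 9), (3, 14)]
Unfold 5 (reflect across v@16): 32 holes -> [(0, 1), (0, 6), (0, 9), (0, 14), (0, 17), (0, 22), (0, 25), (0, 30), (1, 1), (1, 6), (1, 9), (1, 14), (1, 17), (1, 22), (1, 25), (1, 30), (2, 1), (2, 6), (2, 9), (2, 14), (2, 17), (2, 22), (2, 25), (2, 30), (3, 1), (3, 6), (3, 9), (3, 14), (3, 17), (3, 22), (3, 25), (3, 30)]
Holes: [(0, 1), (0, 6), (0, 9), (0, 14), (0, 17), (0, 22), (0, 25), (0, 30), (1, 1), (1, 6), (1, 9), (1, 14), (1, 17), (1, 22), (1, 25), (1, 30), (2, 1), (2, 6), (2, 9), (2, 14), (2, 17), (2, 22), (2, 25), (2, 30), (3, 1), (3, 6), (3, 9), (3, 14), (3, 17), (3, 22), (3, 25), (3, 30)]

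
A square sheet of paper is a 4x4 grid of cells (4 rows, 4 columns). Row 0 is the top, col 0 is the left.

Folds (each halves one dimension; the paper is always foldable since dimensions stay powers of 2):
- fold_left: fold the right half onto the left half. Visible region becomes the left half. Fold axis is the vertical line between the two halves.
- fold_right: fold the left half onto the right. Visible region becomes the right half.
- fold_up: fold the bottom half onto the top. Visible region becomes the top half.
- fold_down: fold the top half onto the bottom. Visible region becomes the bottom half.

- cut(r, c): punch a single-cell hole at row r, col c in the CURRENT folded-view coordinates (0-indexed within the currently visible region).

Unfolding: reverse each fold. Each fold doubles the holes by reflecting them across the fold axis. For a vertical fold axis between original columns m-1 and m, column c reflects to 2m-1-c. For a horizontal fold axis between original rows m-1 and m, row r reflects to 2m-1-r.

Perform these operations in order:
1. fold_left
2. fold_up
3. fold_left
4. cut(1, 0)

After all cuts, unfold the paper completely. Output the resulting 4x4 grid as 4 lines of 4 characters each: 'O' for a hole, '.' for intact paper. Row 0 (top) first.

Answer: ....
OOOO
OOOO
....

Derivation:
Op 1 fold_left: fold axis v@2; visible region now rows[0,4) x cols[0,2) = 4x2
Op 2 fold_up: fold axis h@2; visible region now rows[0,2) x cols[0,2) = 2x2
Op 3 fold_left: fold axis v@1; visible region now rows[0,2) x cols[0,1) = 2x1
Op 4 cut(1, 0): punch at orig (1,0); cuts so far [(1, 0)]; region rows[0,2) x cols[0,1) = 2x1
Unfold 1 (reflect across v@1): 2 holes -> [(1, 0), (1, 1)]
Unfold 2 (reflect across h@2): 4 holes -> [(1, 0), (1, 1), (2, 0), (2, 1)]
Unfold 3 (reflect across v@2): 8 holes -> [(1, 0), (1, 1), (1, 2), (1, 3), (2, 0), (2, 1), (2, 2), (2, 3)]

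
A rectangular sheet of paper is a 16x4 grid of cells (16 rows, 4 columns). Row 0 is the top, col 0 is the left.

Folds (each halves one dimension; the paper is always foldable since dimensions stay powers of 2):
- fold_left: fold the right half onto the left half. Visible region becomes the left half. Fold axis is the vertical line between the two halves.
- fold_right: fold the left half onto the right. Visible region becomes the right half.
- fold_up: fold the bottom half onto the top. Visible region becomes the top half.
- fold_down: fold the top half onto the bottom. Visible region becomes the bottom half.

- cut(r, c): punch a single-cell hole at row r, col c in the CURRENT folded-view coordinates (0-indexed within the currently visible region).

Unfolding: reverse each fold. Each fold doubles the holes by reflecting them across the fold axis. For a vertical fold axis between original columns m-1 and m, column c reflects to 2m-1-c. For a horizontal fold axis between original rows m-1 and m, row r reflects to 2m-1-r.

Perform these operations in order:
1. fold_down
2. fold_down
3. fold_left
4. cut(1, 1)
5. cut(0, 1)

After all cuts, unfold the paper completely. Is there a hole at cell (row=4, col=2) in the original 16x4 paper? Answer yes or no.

Op 1 fold_down: fold axis h@8; visible region now rows[8,16) x cols[0,4) = 8x4
Op 2 fold_down: fold axis h@12; visible region now rows[12,16) x cols[0,4) = 4x4
Op 3 fold_left: fold axis v@2; visible region now rows[12,16) x cols[0,2) = 4x2
Op 4 cut(1, 1): punch at orig (13,1); cuts so far [(13, 1)]; region rows[12,16) x cols[0,2) = 4x2
Op 5 cut(0, 1): punch at orig (12,1); cuts so far [(12, 1), (13, 1)]; region rows[12,16) x cols[0,2) = 4x2
Unfold 1 (reflect across v@2): 4 holes -> [(12, 1), (12, 2), (13, 1), (13, 2)]
Unfold 2 (reflect across h@12): 8 holes -> [(10, 1), (10, 2), (11, 1), (11, 2), (12, 1), (12, 2), (13, 1), (13, 2)]
Unfold 3 (reflect across h@8): 16 holes -> [(2, 1), (2, 2), (3, 1), (3, 2), (4, 1), (4, 2), (5, 1), (5, 2), (10, 1), (10, 2), (11, 1), (11, 2), (12, 1), (12, 2), (13, 1), (13, 2)]
Holes: [(2, 1), (2, 2), (3, 1), (3, 2), (4, 1), (4, 2), (5, 1), (5, 2), (10, 1), (10, 2), (11, 1), (11, 2), (12, 1), (12, 2), (13, 1), (13, 2)]

Answer: yes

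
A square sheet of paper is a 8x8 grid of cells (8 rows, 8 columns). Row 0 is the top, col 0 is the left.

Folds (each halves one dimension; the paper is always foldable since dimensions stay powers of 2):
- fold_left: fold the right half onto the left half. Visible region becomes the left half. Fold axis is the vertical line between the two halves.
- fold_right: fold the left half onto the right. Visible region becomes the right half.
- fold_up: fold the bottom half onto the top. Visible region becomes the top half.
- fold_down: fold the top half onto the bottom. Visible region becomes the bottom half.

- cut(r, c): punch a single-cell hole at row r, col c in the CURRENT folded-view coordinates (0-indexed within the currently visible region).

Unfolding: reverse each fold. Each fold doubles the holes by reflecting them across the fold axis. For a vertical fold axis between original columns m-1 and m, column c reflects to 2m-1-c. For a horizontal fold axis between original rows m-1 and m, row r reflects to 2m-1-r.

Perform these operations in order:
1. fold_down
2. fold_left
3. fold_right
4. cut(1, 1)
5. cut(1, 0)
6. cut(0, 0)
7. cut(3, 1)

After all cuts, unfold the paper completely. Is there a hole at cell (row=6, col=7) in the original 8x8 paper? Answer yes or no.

Answer: no

Derivation:
Op 1 fold_down: fold axis h@4; visible region now rows[4,8) x cols[0,8) = 4x8
Op 2 fold_left: fold axis v@4; visible region now rows[4,8) x cols[0,4) = 4x4
Op 3 fold_right: fold axis v@2; visible region now rows[4,8) x cols[2,4) = 4x2
Op 4 cut(1, 1): punch at orig (5,3); cuts so far [(5, 3)]; region rows[4,8) x cols[2,4) = 4x2
Op 5 cut(1, 0): punch at orig (5,2); cuts so far [(5, 2), (5, 3)]; region rows[4,8) x cols[2,4) = 4x2
Op 6 cut(0, 0): punch at orig (4,2); cuts so far [(4, 2), (5, 2), (5, 3)]; region rows[4,8) x cols[2,4) = 4x2
Op 7 cut(3, 1): punch at orig (7,3); cuts so far [(4, 2), (5, 2), (5, 3), (7, 3)]; region rows[4,8) x cols[2,4) = 4x2
Unfold 1 (reflect across v@2): 8 holes -> [(4, 1), (4, 2), (5, 0), (5, 1), (5, 2), (5, 3), (7, 0), (7, 3)]
Unfold 2 (reflect across v@4): 16 holes -> [(4, 1), (4, 2), (4, 5), (4, 6), (5, 0), (5, 1), (5, 2), (5, 3), (5, 4), (5, 5), (5, 6), (5, 7), (7, 0), (7, 3), (7, 4), (7, 7)]
Unfold 3 (reflect across h@4): 32 holes -> [(0, 0), (0, 3), (0, 4), (0, 7), (2, 0), (2, 1), (2, 2), (2, 3), (2, 4), (2, 5), (2, 6), (2, 7), (3, 1), (3, 2), (3, 5), (3, 6), (4, 1), (4, 2), (4, 5), (4, 6), (5, 0), (5, 1), (5, 2), (5, 3), (5, 4), (5, 5), (5, 6), (5, 7), (7, 0), (7, 3), (7, 4), (7, 7)]
Holes: [(0, 0), (0, 3), (0, 4), (0, 7), (2, 0), (2, 1), (2, 2), (2, 3), (2, 4), (2, 5), (2, 6), (2, 7), (3, 1), (3, 2), (3, 5), (3, 6), (4, 1), (4, 2), (4, 5), (4, 6), (5, 0), (5, 1), (5, 2), (5, 3), (5, 4), (5, 5), (5, 6), (5, 7), (7, 0), (7, 3), (7, 4), (7, 7)]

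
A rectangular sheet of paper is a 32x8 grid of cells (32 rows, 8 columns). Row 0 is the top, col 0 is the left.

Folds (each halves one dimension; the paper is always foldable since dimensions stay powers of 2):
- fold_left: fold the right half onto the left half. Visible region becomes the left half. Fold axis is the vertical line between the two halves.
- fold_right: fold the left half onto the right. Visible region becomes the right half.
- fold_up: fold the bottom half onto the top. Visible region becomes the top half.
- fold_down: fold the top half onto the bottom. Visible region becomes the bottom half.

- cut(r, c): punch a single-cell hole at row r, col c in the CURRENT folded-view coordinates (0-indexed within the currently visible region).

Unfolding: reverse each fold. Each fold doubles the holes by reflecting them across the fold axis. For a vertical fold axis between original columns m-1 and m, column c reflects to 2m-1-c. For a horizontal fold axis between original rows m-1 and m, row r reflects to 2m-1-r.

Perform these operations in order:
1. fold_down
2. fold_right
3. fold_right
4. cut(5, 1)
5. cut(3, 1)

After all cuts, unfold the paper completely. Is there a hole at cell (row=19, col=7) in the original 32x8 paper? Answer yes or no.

Op 1 fold_down: fold axis h@16; visible region now rows[16,32) x cols[0,8) = 16x8
Op 2 fold_right: fold axis v@4; visible region now rows[16,32) x cols[4,8) = 16x4
Op 3 fold_right: fold axis v@6; visible region now rows[16,32) x cols[6,8) = 16x2
Op 4 cut(5, 1): punch at orig (21,7); cuts so far [(21, 7)]; region rows[16,32) x cols[6,8) = 16x2
Op 5 cut(3, 1): punch at orig (19,7); cuts so far [(19, 7), (21, 7)]; region rows[16,32) x cols[6,8) = 16x2
Unfold 1 (reflect across v@6): 4 holes -> [(19, 4), (19, 7), (21, 4), (21, 7)]
Unfold 2 (reflect across v@4): 8 holes -> [(19, 0), (19, 3), (19, 4), (19, 7), (21, 0), (21, 3), (21, 4), (21, 7)]
Unfold 3 (reflect across h@16): 16 holes -> [(10, 0), (10, 3), (10, 4), (10, 7), (12, 0), (12, 3), (12, 4), (12, 7), (19, 0), (19, 3), (19, 4), (19, 7), (21, 0), (21, 3), (21, 4), (21, 7)]
Holes: [(10, 0), (10, 3), (10, 4), (10, 7), (12, 0), (12, 3), (12, 4), (12, 7), (19, 0), (19, 3), (19, 4), (19, 7), (21, 0), (21, 3), (21, 4), (21, 7)]

Answer: yes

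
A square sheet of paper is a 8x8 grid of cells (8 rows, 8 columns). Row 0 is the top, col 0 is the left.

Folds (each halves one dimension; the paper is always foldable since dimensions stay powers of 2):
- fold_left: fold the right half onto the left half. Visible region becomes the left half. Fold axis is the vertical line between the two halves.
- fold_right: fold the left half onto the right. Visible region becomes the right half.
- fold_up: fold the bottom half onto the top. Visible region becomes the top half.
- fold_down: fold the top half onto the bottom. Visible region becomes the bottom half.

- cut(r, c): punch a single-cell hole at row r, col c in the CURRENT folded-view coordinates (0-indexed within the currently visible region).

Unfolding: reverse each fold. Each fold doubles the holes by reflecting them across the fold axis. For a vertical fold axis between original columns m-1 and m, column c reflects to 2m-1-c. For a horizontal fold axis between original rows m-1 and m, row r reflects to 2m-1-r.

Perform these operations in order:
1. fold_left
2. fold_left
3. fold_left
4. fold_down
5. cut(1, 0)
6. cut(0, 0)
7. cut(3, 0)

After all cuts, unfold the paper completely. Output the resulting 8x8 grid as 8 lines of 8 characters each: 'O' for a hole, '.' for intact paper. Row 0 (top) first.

Op 1 fold_left: fold axis v@4; visible region now rows[0,8) x cols[0,4) = 8x4
Op 2 fold_left: fold axis v@2; visible region now rows[0,8) x cols[0,2) = 8x2
Op 3 fold_left: fold axis v@1; visible region now rows[0,8) x cols[0,1) = 8x1
Op 4 fold_down: fold axis h@4; visible region now rows[4,8) x cols[0,1) = 4x1
Op 5 cut(1, 0): punch at orig (5,0); cuts so far [(5, 0)]; region rows[4,8) x cols[0,1) = 4x1
Op 6 cut(0, 0): punch at orig (4,0); cuts so far [(4, 0), (5, 0)]; region rows[4,8) x cols[0,1) = 4x1
Op 7 cut(3, 0): punch at orig (7,0); cuts so far [(4, 0), (5, 0), (7, 0)]; region rows[4,8) x cols[0,1) = 4x1
Unfold 1 (reflect across h@4): 6 holes -> [(0, 0), (2, 0), (3, 0), (4, 0), (5, 0), (7, 0)]
Unfold 2 (reflect across v@1): 12 holes -> [(0, 0), (0, 1), (2, 0), (2, 1), (3, 0), (3, 1), (4, 0), (4, 1), (5, 0), (5, 1), (7, 0), (7, 1)]
Unfold 3 (reflect across v@2): 24 holes -> [(0, 0), (0, 1), (0, 2), (0, 3), (2, 0), (2, 1), (2, 2), (2, 3), (3, 0), (3, 1), (3, 2), (3, 3), (4, 0), (4, 1), (4, 2), (4, 3), (5, 0), (5, 1), (5, 2), (5, 3), (7, 0), (7, 1), (7, 2), (7, 3)]
Unfold 4 (reflect across v@4): 48 holes -> [(0, 0), (0, 1), (0, 2), (0, 3), (0, 4), (0, 5), (0, 6), (0, 7), (2, 0), (2, 1), (2, 2), (2, 3), (2, 4), (2, 5), (2, 6), (2, 7), (3, 0), (3, 1), (3, 2), (3, 3), (3, 4), (3, 5), (3, 6), (3, 7), (4, 0), (4, 1), (4, 2), (4, 3), (4, 4), (4, 5), (4, 6), (4, 7), (5, 0), (5, 1), (5, 2), (5, 3), (5, 4), (5, 5), (5, 6), (5, 7), (7, 0), (7, 1), (7, 2), (7, 3), (7, 4), (7, 5), (7, 6), (7, 7)]

Answer: OOOOOOOO
........
OOOOOOOO
OOOOOOOO
OOOOOOOO
OOOOOOOO
........
OOOOOOOO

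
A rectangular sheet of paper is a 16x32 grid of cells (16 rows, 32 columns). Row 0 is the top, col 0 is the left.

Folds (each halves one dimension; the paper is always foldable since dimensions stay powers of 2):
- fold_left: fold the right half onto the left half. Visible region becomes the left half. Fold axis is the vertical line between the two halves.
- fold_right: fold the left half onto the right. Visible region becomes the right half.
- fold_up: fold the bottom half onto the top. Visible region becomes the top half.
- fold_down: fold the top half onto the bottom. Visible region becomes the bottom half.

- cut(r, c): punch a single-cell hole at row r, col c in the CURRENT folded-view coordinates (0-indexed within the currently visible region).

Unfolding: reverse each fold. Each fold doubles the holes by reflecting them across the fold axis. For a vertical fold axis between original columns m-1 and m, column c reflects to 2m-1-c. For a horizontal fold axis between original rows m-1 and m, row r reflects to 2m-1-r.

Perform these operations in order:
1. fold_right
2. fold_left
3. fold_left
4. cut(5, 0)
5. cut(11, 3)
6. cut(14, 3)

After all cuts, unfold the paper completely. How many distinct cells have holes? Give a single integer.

Answer: 24

Derivation:
Op 1 fold_right: fold axis v@16; visible region now rows[0,16) x cols[16,32) = 16x16
Op 2 fold_left: fold axis v@24; visible region now rows[0,16) x cols[16,24) = 16x8
Op 3 fold_left: fold axis v@20; visible region now rows[0,16) x cols[16,20) = 16x4
Op 4 cut(5, 0): punch at orig (5,16); cuts so far [(5, 16)]; region rows[0,16) x cols[16,20) = 16x4
Op 5 cut(11, 3): punch at orig (11,19); cuts so far [(5, 16), (11, 19)]; region rows[0,16) x cols[16,20) = 16x4
Op 6 cut(14, 3): punch at orig (14,19); cuts so far [(5, 16), (11, 19), (14, 19)]; region rows[0,16) x cols[16,20) = 16x4
Unfold 1 (reflect across v@20): 6 holes -> [(5, 16), (5, 23), (11, 19), (11, 20), (14, 19), (14, 20)]
Unfold 2 (reflect across v@24): 12 holes -> [(5, 16), (5, 23), (5, 24), (5, 31), (11, 19), (11, 20), (11, 27), (11, 28), (14, 19), (14, 20), (14, 27), (14, 28)]
Unfold 3 (reflect across v@16): 24 holes -> [(5, 0), (5, 7), (5, 8), (5, 15), (5, 16), (5, 23), (5, 24), (5, 31), (11, 3), (11, 4), (11, 11), (11, 12), (11, 19), (11, 20), (11, 27), (11, 28), (14, 3), (14, 4), (14, 11), (14, 12), (14, 19), (14, 20), (14, 27), (14, 28)]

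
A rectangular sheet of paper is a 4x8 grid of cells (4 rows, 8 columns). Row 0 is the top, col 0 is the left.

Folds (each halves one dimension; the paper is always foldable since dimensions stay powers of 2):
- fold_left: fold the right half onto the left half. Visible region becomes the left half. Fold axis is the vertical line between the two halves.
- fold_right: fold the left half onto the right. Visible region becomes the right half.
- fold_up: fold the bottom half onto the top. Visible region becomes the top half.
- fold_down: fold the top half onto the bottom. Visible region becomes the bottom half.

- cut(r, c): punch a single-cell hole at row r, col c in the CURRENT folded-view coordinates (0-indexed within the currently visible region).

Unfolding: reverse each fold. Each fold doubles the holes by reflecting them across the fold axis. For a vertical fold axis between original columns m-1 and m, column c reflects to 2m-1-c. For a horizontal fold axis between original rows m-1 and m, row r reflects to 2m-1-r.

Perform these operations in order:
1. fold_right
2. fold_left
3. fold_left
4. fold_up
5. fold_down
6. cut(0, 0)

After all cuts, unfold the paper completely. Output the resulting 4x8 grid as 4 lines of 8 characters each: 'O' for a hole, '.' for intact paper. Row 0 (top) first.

Op 1 fold_right: fold axis v@4; visible region now rows[0,4) x cols[4,8) = 4x4
Op 2 fold_left: fold axis v@6; visible region now rows[0,4) x cols[4,6) = 4x2
Op 3 fold_left: fold axis v@5; visible region now rows[0,4) x cols[4,5) = 4x1
Op 4 fold_up: fold axis h@2; visible region now rows[0,2) x cols[4,5) = 2x1
Op 5 fold_down: fold axis h@1; visible region now rows[1,2) x cols[4,5) = 1x1
Op 6 cut(0, 0): punch at orig (1,4); cuts so far [(1, 4)]; region rows[1,2) x cols[4,5) = 1x1
Unfold 1 (reflect across h@1): 2 holes -> [(0, 4), (1, 4)]
Unfold 2 (reflect across h@2): 4 holes -> [(0, 4), (1, 4), (2, 4), (3, 4)]
Unfold 3 (reflect across v@5): 8 holes -> [(0, 4), (0, 5), (1, 4), (1, 5), (2, 4), (2, 5), (3, 4), (3, 5)]
Unfold 4 (reflect across v@6): 16 holes -> [(0, 4), (0, 5), (0, 6), (0, 7), (1, 4), (1, 5), (1, 6), (1, 7), (2, 4), (2, 5), (2, 6), (2, 7), (3, 4), (3, 5), (3, 6), (3, 7)]
Unfold 5 (reflect across v@4): 32 holes -> [(0, 0), (0, 1), (0, 2), (0, 3), (0, 4), (0, 5), (0, 6), (0, 7), (1, 0), (1, 1), (1, 2), (1, 3), (1, 4), (1, 5), (1, 6), (1, 7), (2, 0), (2, 1), (2, 2), (2, 3), (2, 4), (2, 5), (2, 6), (2, 7), (3, 0), (3, 1), (3, 2), (3, 3), (3, 4), (3, 5), (3, 6), (3, 7)]

Answer: OOOOOOOO
OOOOOOOO
OOOOOOOO
OOOOOOOO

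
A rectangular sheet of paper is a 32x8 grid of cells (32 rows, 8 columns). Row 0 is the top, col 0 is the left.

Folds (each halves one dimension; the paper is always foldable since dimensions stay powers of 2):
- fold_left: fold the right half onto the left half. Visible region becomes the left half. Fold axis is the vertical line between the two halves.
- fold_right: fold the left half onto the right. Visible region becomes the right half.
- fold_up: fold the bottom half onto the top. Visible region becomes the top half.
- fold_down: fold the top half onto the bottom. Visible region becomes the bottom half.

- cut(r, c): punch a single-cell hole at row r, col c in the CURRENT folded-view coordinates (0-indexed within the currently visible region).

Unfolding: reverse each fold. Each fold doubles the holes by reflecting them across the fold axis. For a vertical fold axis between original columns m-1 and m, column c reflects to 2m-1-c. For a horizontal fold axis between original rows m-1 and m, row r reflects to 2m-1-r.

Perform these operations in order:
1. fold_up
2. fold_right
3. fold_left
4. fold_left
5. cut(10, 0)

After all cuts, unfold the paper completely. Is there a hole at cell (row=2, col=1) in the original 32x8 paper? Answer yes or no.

Answer: no

Derivation:
Op 1 fold_up: fold axis h@16; visible region now rows[0,16) x cols[0,8) = 16x8
Op 2 fold_right: fold axis v@4; visible region now rows[0,16) x cols[4,8) = 16x4
Op 3 fold_left: fold axis v@6; visible region now rows[0,16) x cols[4,6) = 16x2
Op 4 fold_left: fold axis v@5; visible region now rows[0,16) x cols[4,5) = 16x1
Op 5 cut(10, 0): punch at orig (10,4); cuts so far [(10, 4)]; region rows[0,16) x cols[4,5) = 16x1
Unfold 1 (reflect across v@5): 2 holes -> [(10, 4), (10, 5)]
Unfold 2 (reflect across v@6): 4 holes -> [(10, 4), (10, 5), (10, 6), (10, 7)]
Unfold 3 (reflect across v@4): 8 holes -> [(10, 0), (10, 1), (10, 2), (10, 3), (10, 4), (10, 5), (10, 6), (10, 7)]
Unfold 4 (reflect across h@16): 16 holes -> [(10, 0), (10, 1), (10, 2), (10, 3), (10, 4), (10, 5), (10, 6), (10, 7), (21, 0), (21, 1), (21, 2), (21, 3), (21, 4), (21, 5), (21, 6), (21, 7)]
Holes: [(10, 0), (10, 1), (10, 2), (10, 3), (10, 4), (10, 5), (10, 6), (10, 7), (21, 0), (21, 1), (21, 2), (21, 3), (21, 4), (21, 5), (21, 6), (21, 7)]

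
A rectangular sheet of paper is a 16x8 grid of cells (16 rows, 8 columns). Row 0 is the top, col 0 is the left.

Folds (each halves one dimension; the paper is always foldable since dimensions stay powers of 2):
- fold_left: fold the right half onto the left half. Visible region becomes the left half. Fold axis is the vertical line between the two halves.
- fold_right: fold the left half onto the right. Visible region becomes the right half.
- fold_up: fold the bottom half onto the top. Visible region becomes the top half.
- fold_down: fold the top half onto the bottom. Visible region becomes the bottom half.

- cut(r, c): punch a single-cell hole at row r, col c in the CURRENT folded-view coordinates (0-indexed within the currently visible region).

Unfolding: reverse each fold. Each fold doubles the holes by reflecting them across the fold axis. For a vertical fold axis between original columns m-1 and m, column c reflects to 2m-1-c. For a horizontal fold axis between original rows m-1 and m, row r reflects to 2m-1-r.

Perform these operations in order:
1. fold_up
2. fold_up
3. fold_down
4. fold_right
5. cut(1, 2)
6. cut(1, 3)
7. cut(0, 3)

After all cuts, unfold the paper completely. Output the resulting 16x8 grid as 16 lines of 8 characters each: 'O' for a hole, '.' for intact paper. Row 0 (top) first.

Answer: OO....OO
O......O
O......O
OO....OO
OO....OO
O......O
O......O
OO....OO
OO....OO
O......O
O......O
OO....OO
OO....OO
O......O
O......O
OO....OO

Derivation:
Op 1 fold_up: fold axis h@8; visible region now rows[0,8) x cols[0,8) = 8x8
Op 2 fold_up: fold axis h@4; visible region now rows[0,4) x cols[0,8) = 4x8
Op 3 fold_down: fold axis h@2; visible region now rows[2,4) x cols[0,8) = 2x8
Op 4 fold_right: fold axis v@4; visible region now rows[2,4) x cols[4,8) = 2x4
Op 5 cut(1, 2): punch at orig (3,6); cuts so far [(3, 6)]; region rows[2,4) x cols[4,8) = 2x4
Op 6 cut(1, 3): punch at orig (3,7); cuts so far [(3, 6), (3, 7)]; region rows[2,4) x cols[4,8) = 2x4
Op 7 cut(0, 3): punch at orig (2,7); cuts so far [(2, 7), (3, 6), (3, 7)]; region rows[2,4) x cols[4,8) = 2x4
Unfold 1 (reflect across v@4): 6 holes -> [(2, 0), (2, 7), (3, 0), (3, 1), (3, 6), (3, 7)]
Unfold 2 (reflect across h@2): 12 holes -> [(0, 0), (0, 1), (0, 6), (0, 7), (1, 0), (1, 7), (2, 0), (2, 7), (3, 0), (3, 1), (3, 6), (3, 7)]
Unfold 3 (reflect across h@4): 24 holes -> [(0, 0), (0, 1), (0, 6), (0, 7), (1, 0), (1, 7), (2, 0), (2, 7), (3, 0), (3, 1), (3, 6), (3, 7), (4, 0), (4, 1), (4, 6), (4, 7), (5, 0), (5, 7), (6, 0), (6, 7), (7, 0), (7, 1), (7, 6), (7, 7)]
Unfold 4 (reflect across h@8): 48 holes -> [(0, 0), (0, 1), (0, 6), (0, 7), (1, 0), (1, 7), (2, 0), (2, 7), (3, 0), (3, 1), (3, 6), (3, 7), (4, 0), (4, 1), (4, 6), (4, 7), (5, 0), (5, 7), (6, 0), (6, 7), (7, 0), (7, 1), (7, 6), (7, 7), (8, 0), (8, 1), (8, 6), (8, 7), (9, 0), (9, 7), (10, 0), (10, 7), (11, 0), (11, 1), (11, 6), (11, 7), (12, 0), (12, 1), (12, 6), (12, 7), (13, 0), (13, 7), (14, 0), (14, 7), (15, 0), (15, 1), (15, 6), (15, 7)]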